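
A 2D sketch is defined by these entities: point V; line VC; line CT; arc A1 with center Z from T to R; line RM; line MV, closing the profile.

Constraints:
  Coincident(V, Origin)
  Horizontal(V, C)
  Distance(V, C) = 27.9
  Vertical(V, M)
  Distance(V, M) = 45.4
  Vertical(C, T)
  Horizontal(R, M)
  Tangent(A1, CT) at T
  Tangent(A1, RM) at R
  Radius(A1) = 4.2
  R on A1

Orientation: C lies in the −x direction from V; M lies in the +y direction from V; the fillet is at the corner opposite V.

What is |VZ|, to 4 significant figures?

47.53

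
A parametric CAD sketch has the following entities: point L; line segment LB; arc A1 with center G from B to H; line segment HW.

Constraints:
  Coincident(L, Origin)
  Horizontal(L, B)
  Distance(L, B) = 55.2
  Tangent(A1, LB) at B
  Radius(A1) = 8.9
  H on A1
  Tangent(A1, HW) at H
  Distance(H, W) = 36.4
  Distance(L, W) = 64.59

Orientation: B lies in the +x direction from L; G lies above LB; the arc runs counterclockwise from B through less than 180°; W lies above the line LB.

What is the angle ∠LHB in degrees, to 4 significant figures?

47.21°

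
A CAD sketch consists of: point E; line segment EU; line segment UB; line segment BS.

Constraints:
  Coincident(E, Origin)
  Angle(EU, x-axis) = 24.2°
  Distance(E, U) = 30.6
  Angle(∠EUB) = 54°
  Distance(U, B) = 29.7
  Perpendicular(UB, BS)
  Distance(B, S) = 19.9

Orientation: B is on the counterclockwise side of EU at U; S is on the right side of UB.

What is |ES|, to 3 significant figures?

46.2

E is at the origin; EU runs at 24.2° with length 30.6, so U = 30.6·(cos 24.2°, sin 24.2°) = (27.9, 12.5). ∠EUB = 54.0°, so UB runs at 24.2° + (180° − 54.0°) = 150° from the x-axis; with |UB| = 29.7, B = U + 29.7·(cos 150°, sin 150°) = (2.14, 27.3). UB is perpendicular to BS; with |BS| = 19.9 on the right of UB, S = B + 19.9·(0.497, 0.868) = (12.0, 44.6). Then |ES| = |S − E| = 46.2.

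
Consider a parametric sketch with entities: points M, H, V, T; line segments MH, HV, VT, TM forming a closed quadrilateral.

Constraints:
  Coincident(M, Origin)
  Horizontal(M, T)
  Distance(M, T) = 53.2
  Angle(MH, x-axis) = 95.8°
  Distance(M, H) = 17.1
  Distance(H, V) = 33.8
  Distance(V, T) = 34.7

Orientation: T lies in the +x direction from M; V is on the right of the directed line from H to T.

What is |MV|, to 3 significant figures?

21.7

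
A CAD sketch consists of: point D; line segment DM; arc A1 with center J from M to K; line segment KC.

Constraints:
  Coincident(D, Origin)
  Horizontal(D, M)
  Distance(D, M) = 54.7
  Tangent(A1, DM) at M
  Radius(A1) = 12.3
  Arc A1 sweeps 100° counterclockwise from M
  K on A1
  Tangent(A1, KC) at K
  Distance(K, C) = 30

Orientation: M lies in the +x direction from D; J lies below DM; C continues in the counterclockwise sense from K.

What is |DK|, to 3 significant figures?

45.0

D is at the origin; D and M share the same y with |DM| = 54.7 and M on the +x side, so M = (54.7, 0.00). The tangent condition forces JM to be normal to DM, so J = M + (0, -12.3) = (54.7, -12.3). On A1, M sits at bearing 90° from J; a 100° counterclockwise sweep puts K at bearing 190°, so K = J + 12.3·(cos 190°, sin 190°) = (42.6, -14.4). Then |DK| = |K − D| = 45.0.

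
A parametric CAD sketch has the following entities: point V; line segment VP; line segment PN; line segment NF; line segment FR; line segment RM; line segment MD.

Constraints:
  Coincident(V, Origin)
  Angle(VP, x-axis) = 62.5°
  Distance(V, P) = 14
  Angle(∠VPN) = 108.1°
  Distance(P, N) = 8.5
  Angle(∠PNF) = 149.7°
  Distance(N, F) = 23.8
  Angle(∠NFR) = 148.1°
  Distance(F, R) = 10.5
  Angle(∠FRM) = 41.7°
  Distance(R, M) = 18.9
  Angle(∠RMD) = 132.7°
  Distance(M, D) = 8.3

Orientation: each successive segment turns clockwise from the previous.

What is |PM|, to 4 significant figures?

21.89

V is at the origin; VP runs at 62.5° with length 14.0, so P = (6.464, 12.42). ∠VPN = 108.1° gives PN at -9.400° from the x-axis; with |PN| = 8.5, N = (14.85, 11.03). ∠PNF = 149.7° gives NF at -39.70° from the x-axis; with |NF| = 23.8, F = (33.16, -4.173). ∠NFR = 148.1° gives FR at -71.60° from the x-axis; with |FR| = 10.5, R = (36.48, -14.14). ∠FRM = 41.7° gives RM at 150.1° from the x-axis; with |RM| = 18.9, M = (20.09, -4.715). Then |PM| = |M − P| = 21.89.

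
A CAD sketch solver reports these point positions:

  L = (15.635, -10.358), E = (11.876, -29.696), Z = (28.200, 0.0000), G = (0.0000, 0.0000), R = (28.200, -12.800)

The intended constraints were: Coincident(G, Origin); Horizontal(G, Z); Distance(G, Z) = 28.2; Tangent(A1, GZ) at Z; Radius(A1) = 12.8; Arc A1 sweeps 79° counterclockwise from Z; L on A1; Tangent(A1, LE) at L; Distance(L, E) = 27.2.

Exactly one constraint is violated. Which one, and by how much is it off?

Distance(L, E) = 27.2 — off by 7.50.

G = (0.00, 0.00) ✓; G.y = 0.00, Z.y = 0.00 ✓; |GZ| = 28.20 ✓; ∠(RZ, ZG) = 90.00° ✓; |RZ| = 12.80 ✓; bearing(R→L) − bearing(R→Z) = 79.00° ✓; |RL| = 12.80 ✓; ∠(RL, LE) = 90.00° ✓; |LE| = 19.70 ✗.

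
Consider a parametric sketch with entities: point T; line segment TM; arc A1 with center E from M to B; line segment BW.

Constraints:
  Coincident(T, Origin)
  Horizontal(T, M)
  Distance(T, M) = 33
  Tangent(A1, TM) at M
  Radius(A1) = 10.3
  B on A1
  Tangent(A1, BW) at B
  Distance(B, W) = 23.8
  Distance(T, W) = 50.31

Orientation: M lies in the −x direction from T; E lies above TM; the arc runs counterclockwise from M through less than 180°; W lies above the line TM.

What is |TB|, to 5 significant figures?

28.261

Checks: |EB| = 10.30 ✓; ∠(EB, BW) = 90.00° ✓; |BW| = 23.80 ✓; |TW| = 50.31 ✓.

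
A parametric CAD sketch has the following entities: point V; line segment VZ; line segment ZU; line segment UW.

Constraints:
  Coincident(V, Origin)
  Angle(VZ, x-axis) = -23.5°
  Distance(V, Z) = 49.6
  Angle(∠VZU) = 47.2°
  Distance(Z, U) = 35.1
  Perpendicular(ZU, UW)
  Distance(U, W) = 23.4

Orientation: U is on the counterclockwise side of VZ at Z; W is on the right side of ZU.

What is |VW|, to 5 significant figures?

59.809

∠VZU = 47.2°, so ZU runs at -23.5° + (180° − 47.2°) = 109.30° from the x-axis; with |ZU| = 35.1, U = Z + 35.1·(cos 109.30°, sin 109.30°) = (33.885, 13.349). The perpendicularity gives UW at right angles to ZU; with |UW| = 23.4 on the right of ZU, W = U + 23.4·(0.94380, 0.33051) = (55.970, 21.083). Then |VW| = |W − V| = 59.809.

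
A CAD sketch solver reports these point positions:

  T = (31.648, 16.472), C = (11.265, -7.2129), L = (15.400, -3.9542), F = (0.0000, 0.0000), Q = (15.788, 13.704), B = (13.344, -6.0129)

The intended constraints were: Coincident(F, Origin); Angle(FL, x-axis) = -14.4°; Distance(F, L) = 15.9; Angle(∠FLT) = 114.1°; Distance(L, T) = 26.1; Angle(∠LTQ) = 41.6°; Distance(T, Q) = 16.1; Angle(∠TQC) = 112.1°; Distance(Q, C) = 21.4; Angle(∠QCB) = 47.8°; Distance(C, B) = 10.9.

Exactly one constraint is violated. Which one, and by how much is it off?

Distance(C, B) = 10.9 — off by 8.50.

F = (0.00, 0.00) ✓; FL at -14.40° ✓; |FL| = 15.90 ✓; ∠FLT = 114.1° ✓; |LT| = 26.10 ✓; ∠LTQ = 41.60° ✓; |TQ| = 16.10 ✓; ∠TQC = 112.1° ✓; |QC| = 21.40 ✓; ∠QCB = 47.80° ✓; |CB| = 2.400 ✗.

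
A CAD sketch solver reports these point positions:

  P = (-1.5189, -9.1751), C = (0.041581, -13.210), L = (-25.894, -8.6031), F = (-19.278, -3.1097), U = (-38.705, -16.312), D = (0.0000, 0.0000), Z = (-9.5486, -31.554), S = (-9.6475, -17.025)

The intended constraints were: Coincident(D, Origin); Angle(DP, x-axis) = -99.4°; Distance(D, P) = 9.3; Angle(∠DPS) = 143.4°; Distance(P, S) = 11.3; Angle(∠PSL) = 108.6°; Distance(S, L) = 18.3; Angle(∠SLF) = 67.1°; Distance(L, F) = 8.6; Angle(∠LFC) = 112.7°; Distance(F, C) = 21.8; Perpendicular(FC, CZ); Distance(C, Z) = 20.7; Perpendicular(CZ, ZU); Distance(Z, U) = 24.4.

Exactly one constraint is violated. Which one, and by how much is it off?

Distance(Z, U) = 24.4 — off by 8.50.

D = (0.00, 0.00) ✓; DP at -99.40° ✓; |DP| = 9.300 ✓; ∠DPS = 143.4° ✓; |PS| = 11.30 ✓; ∠PSL = 108.6° ✓; |SL| = 18.30 ✓; ∠SLF = 67.10° ✓; |LF| = 8.599 ✓; ∠LFC = 112.7° ✓; |FC| = 21.80 ✓; ∠(FC, CZ) = 90.00° ✓; |CZ| = 20.70 ✓; ∠(CZ, ZU) = 90.00° ✓; |ZU| = 32.90 ✗.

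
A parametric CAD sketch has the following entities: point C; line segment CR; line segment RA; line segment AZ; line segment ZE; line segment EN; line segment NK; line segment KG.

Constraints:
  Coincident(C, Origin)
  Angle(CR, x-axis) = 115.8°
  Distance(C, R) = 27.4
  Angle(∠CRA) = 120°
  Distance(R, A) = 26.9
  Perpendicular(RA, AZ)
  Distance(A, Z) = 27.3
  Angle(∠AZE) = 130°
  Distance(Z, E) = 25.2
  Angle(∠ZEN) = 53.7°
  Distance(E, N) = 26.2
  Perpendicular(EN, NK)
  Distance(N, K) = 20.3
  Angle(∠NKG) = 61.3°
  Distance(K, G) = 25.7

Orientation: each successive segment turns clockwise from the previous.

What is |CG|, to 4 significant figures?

32.93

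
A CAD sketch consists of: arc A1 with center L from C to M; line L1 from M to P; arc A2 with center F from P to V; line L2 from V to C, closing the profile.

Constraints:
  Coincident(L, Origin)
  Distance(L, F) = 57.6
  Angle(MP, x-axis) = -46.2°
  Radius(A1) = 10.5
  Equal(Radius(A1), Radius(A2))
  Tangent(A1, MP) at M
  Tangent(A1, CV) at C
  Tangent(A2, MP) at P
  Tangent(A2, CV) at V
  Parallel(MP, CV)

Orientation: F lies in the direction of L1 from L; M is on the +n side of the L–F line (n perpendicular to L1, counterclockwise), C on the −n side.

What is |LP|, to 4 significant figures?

58.55

The slot axis is L1's direction at -46.2°, so u = (cos -46.2°, sin -46.2°) = (0.6921, -0.7218) and n = (−sin -46.2°, cos -46.2°) = (0.7218, 0.6921). L is at the origin and F lies 57.6 along u from L, so F = 57.6·u = (39.87, -41.57). Tangency of A1 to both parallel lines with radius 10.5 puts M and C at L ± 10.5·n: M = (7.578, 7.268), C = (-7.578, -7.268). Equal radii place P and V the same way about F: P = F + 10.5·n = (47.45, -34.31), V = F − 10.5·n = (32.29, -48.84). Then |LP| = |P − L| = 58.55.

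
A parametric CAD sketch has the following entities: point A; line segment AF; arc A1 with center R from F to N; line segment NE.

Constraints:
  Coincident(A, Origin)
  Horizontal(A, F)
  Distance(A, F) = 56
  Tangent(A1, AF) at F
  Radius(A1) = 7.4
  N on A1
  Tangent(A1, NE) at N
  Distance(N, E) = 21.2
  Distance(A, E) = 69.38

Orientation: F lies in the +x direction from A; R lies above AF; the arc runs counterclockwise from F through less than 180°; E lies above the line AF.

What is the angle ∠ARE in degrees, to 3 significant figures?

116°

Checks: |RN| = 7.400 ✓; ∠(RN, NE) = 90.00° ✓; |NE| = 21.20 ✓; |AE| = 69.38 ✓.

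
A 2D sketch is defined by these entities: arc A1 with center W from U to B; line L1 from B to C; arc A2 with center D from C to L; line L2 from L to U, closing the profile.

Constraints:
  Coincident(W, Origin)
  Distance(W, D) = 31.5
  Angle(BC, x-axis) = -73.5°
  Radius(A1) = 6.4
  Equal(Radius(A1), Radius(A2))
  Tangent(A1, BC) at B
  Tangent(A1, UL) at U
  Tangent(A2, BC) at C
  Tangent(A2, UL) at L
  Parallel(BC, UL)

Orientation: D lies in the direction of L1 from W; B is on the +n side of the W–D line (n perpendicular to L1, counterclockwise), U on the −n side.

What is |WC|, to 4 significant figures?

32.14

Tangency of A1 to both parallel lines with radius 6.4 puts B and U at W ± 6.4·n: B = (6.136, 1.818), U = (-6.136, -1.818). Equal radii place C and L the same way about D: C = D + 6.4·n = (15.08, -28.39), L = D − 6.4·n = (2.810, -32.02). Then |WC| = |C − W| = 32.14.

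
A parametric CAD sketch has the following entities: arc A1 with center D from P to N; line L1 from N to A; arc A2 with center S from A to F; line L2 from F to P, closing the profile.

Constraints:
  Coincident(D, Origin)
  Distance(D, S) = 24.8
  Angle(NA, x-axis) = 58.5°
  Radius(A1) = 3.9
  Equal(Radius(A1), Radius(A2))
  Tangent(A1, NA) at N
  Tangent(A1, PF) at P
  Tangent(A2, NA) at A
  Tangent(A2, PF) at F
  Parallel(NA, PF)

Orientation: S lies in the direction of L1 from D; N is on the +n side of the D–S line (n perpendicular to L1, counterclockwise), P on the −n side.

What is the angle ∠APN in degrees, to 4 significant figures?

72.54°

The slot axis is L1's direction at 58.5°, so u = (cos 58.5°, sin 58.5°) = (0.5225, 0.8526) and n = (−sin 58.5°, cos 58.5°) = (-0.8526, 0.5225). D is at the origin and S lies 24.8 along u from D, so S = 24.8·u = (12.96, 21.15). Tangency of A1 to both parallel lines with radius 3.9 puts N and P at D ± 3.9·n: N = (-3.325, 2.038), P = (3.325, -2.038). Equal radii place A and F the same way about S: A = S + 3.9·n = (9.633, 23.18), F = S − 3.9·n = (16.28, 19.11). Then cos ∠APN = PA·PN / (|PA||PN|), giving 72.54°.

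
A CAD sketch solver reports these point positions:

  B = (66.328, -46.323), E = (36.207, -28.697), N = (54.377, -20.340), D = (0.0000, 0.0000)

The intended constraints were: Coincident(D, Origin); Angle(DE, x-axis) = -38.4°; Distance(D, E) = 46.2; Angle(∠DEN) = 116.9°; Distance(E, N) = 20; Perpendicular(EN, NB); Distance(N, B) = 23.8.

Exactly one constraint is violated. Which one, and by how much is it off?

Distance(N, B) = 23.8 — off by 4.80.

D = (0.00, 0.00) ✓; DE at -38.40° ✓; |DE| = 46.20 ✓; ∠DEN = 116.9° ✓; |EN| = 20.00 ✓; ∠(EN, NB) = 90.00° ✓; |NB| = 28.60 ✗.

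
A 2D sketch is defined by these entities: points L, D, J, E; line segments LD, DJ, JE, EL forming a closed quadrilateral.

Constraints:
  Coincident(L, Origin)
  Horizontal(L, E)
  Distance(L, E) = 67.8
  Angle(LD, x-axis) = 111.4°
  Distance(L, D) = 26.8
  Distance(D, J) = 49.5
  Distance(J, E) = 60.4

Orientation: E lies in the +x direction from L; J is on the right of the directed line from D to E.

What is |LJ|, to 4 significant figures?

22.79

Checks: |DJ| = 49.50 ✓; |JE| = 60.40 ✓.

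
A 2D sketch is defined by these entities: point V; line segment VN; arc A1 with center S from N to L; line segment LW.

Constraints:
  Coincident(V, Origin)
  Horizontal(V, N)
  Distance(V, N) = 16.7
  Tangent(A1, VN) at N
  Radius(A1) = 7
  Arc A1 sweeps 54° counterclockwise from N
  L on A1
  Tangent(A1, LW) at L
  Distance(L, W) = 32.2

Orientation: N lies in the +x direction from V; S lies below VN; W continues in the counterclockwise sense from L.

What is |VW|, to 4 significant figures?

29.99

On A1, N sits at bearing 90° from S; a 54° counterclockwise sweep puts L at bearing 144°, so L = S + 7.0·(cos 144°, sin 144°) = (11.04, -2.886). A1 meets LW tangentially, so SL is at right angles to LW, so LW runs along (−sin 144°, cos 144°); with |LW| = 32.2, W = (-7.890, -28.94). Then |VW| = |W − V| = 29.99.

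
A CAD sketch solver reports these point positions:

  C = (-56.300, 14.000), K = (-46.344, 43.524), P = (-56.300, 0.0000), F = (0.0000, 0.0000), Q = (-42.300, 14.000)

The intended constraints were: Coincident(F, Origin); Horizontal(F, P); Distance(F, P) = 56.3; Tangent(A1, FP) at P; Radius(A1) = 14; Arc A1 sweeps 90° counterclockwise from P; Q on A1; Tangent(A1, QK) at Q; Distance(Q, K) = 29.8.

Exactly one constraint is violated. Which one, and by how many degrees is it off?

Tangent(A1, QK) at Q — off by 7.80°.

F = (0.00, 0.00) ✓; F.y = 0.00, P.y = 0.00 ✓; |FP| = 56.30 ✓; ∠(CP, PF) = 90.00° ✓; |CP| = 14.00 ✓; bearing(C→Q) − bearing(C→P) = 90.00° ✓; |CQ| = 14.00 ✓; ∠(CQ, QK) = 82.20° ✗; |QK| = 29.80 ✓.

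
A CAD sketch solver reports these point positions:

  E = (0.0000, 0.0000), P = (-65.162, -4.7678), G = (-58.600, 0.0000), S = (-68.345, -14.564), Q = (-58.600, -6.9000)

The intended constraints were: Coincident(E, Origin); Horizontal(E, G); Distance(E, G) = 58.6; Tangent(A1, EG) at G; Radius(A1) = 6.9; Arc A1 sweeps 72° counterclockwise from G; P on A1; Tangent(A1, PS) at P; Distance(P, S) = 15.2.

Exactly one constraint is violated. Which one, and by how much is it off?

Distance(P, S) = 15.2 — off by 4.90.

E = (0.00, 0.00) ✓; E.y = 0.00, G.y = 0.00 ✓; |EG| = 58.60 ✓; ∠(QG, GE) = 90.00° ✓; |QG| = 6.900 ✓; bearing(Q→P) − bearing(Q→G) = 72.00° ✓; |QP| = 6.900 ✓; ∠(QP, PS) = 90.00° ✓; |PS| = 10.30 ✗.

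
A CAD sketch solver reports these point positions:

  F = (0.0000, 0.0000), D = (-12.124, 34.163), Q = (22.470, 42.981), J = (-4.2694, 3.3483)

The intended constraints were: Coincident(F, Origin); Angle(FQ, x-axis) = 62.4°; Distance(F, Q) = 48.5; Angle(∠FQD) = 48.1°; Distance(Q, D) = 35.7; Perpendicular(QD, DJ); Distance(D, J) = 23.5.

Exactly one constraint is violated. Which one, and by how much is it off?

Distance(D, J) = 23.5 — off by 8.30.

F = (0.00, 0.00) ✓; FQ at 62.40° ✓; |FQ| = 48.50 ✓; ∠FQD = 48.10° ✓; |QD| = 35.70 ✓; ∠(QD, DJ) = 90.00° ✓; |DJ| = 31.80 ✗.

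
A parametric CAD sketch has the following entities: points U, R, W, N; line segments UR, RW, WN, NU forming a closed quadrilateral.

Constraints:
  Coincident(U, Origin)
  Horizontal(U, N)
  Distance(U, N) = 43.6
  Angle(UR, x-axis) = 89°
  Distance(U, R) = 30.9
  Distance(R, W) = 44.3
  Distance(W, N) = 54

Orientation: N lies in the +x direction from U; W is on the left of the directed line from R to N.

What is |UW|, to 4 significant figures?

66.11

U is at the origin; UN is horizontal with |UN| = 43.6 and N in +x, so N = (43.6, 0). UR runs at 89.0° with |UR| = 30.9, so R = (0.5393, 30.90). W is determined by |RW| = 44.3 and |WN| = 54.0 together: it lies at the intersection of circle(R, 44.3) and circle(N, 54.0). With |RN| = 53.00, the foot of the radical line on RN is 17.50 from R and the perpendicular offset is √(44.3² − 17.50²) = 40.70. Taking the left-of-RN solution: W = (38.48, 53.76).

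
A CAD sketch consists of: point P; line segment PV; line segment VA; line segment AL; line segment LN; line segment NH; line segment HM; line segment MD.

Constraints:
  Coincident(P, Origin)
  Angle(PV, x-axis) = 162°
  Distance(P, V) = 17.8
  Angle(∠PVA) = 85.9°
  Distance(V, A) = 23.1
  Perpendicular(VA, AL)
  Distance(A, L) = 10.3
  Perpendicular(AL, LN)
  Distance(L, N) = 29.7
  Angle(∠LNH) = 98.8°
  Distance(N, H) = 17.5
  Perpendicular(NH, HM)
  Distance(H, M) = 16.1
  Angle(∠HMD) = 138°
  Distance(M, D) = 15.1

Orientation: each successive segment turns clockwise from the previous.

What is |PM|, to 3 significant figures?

27.7

P is at the origin; PV runs at 162.0° with length 17.8, so V = (-16.9, 5.50). ∠PVA = 85.9° gives VA at 67.9° from the x-axis; with |VA| = 23.1, A = (-8.24, 26.9). The perpendicularity gives AL at right angles to VA, so AL runs at -22.1°; with |AL| = 10.3, L = (1.31, 23.0). AL ⟂ LN, so LN runs at -112°; with |LN| = 29.7, N = (-9.87, -4.49). ∠LNH = 98.8° gives NH at 167° from the x-axis; with |NH| = 17.5, H = (-26.9, -0.464). The perpendicularity gives HM at right angles to NH, so HM runs at 76.7°; with |HM| = 16.1, M = (-23.2, 15.2). Then |PM| = |M − P| = 27.7.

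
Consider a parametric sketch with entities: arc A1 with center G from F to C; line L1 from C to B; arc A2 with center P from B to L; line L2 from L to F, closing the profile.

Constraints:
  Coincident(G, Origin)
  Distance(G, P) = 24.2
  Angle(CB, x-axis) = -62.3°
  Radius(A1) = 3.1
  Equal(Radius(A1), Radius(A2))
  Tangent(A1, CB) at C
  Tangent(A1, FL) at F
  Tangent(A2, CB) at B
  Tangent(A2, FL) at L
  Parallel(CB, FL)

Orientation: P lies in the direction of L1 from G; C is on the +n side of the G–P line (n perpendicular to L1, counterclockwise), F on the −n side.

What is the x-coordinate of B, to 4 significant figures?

13.99

The slot axis is L1's direction at -62.3°, so u = (cos -62.3°, sin -62.3°) = (0.4648, -0.8854) and n = (−sin -62.3°, cos -62.3°) = (0.8854, 0.4648). G is at the origin and P lies 24.2 along u from G, so P = 24.2·u = (11.25, -21.43). Tangency of A1 to both parallel lines with radius 3.1 puts C and F at G ± 3.1·n: C = (2.745, 1.441), F = (-2.745, -1.441). Equal radii place B and L the same way about P: B = P + 3.1·n = (13.99, -19.99), L = P − 3.1·n = (8.504, -22.87). So B.x = 13.99.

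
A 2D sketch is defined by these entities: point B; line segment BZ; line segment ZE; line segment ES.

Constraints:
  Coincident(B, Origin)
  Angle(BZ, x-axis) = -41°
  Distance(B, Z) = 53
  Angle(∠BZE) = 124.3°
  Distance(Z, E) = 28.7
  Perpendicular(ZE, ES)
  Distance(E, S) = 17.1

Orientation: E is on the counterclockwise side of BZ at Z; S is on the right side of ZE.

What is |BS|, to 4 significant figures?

84.48

B is at the origin; BZ runs at -41.0° with length 53.0, so Z = 53.0·(cos -41.0°, sin -41.0°) = (40.00, -34.77). ∠BZE = 124.3°, so ZE runs at -41.0° + (180° − 124.3°) = 14.70° from the x-axis; with |ZE| = 28.7, E = Z + 28.7·(cos 14.70°, sin 14.70°) = (67.76, -27.49). ZE ⟂ ES; with |ES| = 17.1 on the right of ZE, S = E + 17.1·(0.2538, -0.9673) = (72.10, -44.03). Then |BS| = |S − B| = 84.48.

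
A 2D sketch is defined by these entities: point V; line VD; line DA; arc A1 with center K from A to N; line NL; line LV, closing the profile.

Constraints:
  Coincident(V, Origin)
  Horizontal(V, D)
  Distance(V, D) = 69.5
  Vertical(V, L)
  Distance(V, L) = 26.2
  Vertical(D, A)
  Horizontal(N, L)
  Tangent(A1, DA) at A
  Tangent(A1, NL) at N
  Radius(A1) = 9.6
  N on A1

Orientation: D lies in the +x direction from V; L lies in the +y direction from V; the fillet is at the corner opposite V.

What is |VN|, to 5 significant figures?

65.379

The virtual corner opposite V is at (69.500, 26.200). A1 meets DA tangentially, so KA is at right angles to DA and tangency of A1 to NL means the radius KN is perpendicular to NL, with radius 9.6, so the center K sits 9.6 in from both sides at K = (59.900, 16.600). That places the tangent points at A = (69.500, 16.600) on DA and N = (59.900, 26.200) on NL. Then |VN| = |N − V| = 65.379.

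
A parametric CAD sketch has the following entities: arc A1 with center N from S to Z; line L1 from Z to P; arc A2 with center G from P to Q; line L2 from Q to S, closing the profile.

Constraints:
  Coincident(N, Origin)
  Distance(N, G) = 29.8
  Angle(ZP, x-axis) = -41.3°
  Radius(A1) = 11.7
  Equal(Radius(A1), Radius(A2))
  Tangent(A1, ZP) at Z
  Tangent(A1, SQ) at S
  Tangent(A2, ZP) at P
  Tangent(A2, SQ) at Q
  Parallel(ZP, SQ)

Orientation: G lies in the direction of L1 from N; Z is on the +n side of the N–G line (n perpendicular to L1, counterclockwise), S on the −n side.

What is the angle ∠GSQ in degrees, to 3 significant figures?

21.4°

The slot axis is L1's direction at -41.3°, so u = (cos -41.3°, sin -41.3°) = (0.751, -0.660) and n = (−sin -41.3°, cos -41.3°) = (0.660, 0.751). N is at the origin and G lies 29.8 along u from N, so G = 29.8·u = (22.4, -19.7). Tangency of A1 to both parallel lines with radius 11.7 puts Z and S at N ± 11.7·n: Z = (7.72, 8.79), S = (-7.72, -8.79). Equal radii place P and Q the same way about G: P = G + 11.7·n = (30.1, -10.9), Q = G − 11.7·n = (14.7, -28.5). Then cos ∠GSQ = SG·SQ / (|SG||SQ|), giving 21.4°.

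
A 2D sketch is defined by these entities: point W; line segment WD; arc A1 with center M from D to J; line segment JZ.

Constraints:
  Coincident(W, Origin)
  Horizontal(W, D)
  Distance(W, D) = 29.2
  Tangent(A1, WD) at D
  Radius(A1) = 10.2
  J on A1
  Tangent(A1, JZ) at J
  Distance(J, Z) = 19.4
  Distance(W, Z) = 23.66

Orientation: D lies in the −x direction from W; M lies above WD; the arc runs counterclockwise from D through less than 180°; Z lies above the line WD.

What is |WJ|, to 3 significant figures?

21.1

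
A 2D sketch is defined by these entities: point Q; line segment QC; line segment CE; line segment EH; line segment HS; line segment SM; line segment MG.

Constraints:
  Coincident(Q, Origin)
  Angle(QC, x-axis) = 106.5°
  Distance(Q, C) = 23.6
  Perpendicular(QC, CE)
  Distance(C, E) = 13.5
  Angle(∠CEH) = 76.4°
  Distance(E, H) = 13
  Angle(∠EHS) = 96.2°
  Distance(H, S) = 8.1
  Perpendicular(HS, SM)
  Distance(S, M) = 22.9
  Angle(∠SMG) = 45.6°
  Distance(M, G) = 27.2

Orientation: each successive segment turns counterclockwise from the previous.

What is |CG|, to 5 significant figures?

24.438

Q is at the origin; QC runs at 106.5° with length 23.6, so C = (-6.7028, 22.628). QC ⟂ CE, so CE runs at -163.50°; with |CE| = 13.5, E = (-19.647, 18.794). ∠CEH = 76.4° gives EH at -59.900° from the x-axis; with |EH| = 13.0, H = (-13.127, 7.5470). ∠EHS = 96.2° gives HS at 23.900° from the x-axis; with |HS| = 8.1, S = (-5.7217, 10.829). The perpendicularity gives SM at right angles to HS, so SM runs at 113.90°; with |SM| = 22.9, M = (-14.999, 31.765). ∠SMG = 45.6° gives MG at -111.70° from the x-axis; with |MG| = 27.2, G = (-25.057, 6.4926). Then |CG| = |G − C| = 24.438.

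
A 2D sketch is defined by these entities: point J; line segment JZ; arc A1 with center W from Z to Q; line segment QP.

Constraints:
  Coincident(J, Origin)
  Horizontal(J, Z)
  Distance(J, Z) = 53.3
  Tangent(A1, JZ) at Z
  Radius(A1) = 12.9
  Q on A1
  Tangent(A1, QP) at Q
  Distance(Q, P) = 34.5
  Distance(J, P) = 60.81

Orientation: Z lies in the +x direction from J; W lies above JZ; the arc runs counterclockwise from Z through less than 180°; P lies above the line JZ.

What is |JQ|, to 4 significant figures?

66.33

J is at the origin; J and Z share the same y with |JZ| = 53.3 and Z on the +x side, so Z = (53.30, 0.000). Tangency of A1 to JZ means the radius WZ is perpendicular to JZ, so W = Z + (0, 12.9) = (53.30, 12.90). Since WQ ⟂ QP (tangency), |WP| = √(12.9² + 34.5²) = 36.83 regardless of where Q sits on A1. So P lies on both circle(J, 60.81) and circle(W, 36.83); the above-JZ intersection is P = (38.85, 46.78). Q is the foot of the tangent from P: Q = (62.64, 21.80).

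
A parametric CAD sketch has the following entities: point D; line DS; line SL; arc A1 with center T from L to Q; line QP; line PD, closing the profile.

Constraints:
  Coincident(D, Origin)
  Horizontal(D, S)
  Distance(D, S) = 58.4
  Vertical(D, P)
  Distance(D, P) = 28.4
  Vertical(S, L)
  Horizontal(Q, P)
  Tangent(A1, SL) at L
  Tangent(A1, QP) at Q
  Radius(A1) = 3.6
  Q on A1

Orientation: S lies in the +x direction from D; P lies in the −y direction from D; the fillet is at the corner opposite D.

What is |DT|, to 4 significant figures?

60.15

D and P share the same x with |DP| = 28.4 and P on the −y side, so P = (0.000, -28.40). The virtual corner opposite D is at (58.40, -28.40). Since A1 is tangent to SL there, TL ⟂ SL and A1 meets QP tangentially, so TQ is at right angles to QP, with radius 3.6, so the center T sits 3.6 in from both sides at T = (54.80, -24.80). Then |DT| = |T − D| = 60.15.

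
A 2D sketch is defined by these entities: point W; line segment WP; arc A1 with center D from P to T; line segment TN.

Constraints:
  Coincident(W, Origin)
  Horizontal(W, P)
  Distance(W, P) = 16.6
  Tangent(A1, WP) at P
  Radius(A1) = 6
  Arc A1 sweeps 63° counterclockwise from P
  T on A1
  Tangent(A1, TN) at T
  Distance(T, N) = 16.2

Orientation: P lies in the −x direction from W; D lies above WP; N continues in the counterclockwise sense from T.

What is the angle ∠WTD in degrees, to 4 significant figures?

169.2°

W is at the origin; W and P share the same y with |WP| = 16.6 and P on the −x side, so P = (-16.60, 0.000). A1 meets WP tangentially, so DP is at right angles to WP, so D = P + (0, 6) = (-16.60, 6.000). On A1, P sits at bearing -90° from D; a 63° counterclockwise sweep puts T at bearing -27°, so T = D + 6.0·(cos -27°, sin -27°) = (-11.25, 3.276). Then cos ∠WTD = TW·TD / (|TW||TD|), giving 169.2°.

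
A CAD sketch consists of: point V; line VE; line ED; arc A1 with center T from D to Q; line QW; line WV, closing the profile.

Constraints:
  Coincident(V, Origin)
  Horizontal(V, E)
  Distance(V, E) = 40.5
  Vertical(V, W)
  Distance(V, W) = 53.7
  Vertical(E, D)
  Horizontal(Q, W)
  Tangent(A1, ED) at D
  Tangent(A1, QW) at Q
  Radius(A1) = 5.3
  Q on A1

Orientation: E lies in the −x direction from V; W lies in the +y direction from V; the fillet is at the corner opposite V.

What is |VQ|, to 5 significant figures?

64.208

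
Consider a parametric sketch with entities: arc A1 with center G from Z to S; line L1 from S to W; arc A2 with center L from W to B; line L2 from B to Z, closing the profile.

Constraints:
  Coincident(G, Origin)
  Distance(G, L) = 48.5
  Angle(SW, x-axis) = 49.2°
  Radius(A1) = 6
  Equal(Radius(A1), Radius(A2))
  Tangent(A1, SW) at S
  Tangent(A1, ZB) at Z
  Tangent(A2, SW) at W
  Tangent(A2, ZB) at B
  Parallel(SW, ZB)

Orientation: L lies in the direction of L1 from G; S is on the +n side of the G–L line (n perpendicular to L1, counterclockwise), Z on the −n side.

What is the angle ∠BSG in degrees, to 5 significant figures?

76.103°

The slot axis is L1's direction at 49.2°, so u = (cos 49.2°, sin 49.2°) = (0.65342, 0.75700) and n = (−sin 49.2°, cos 49.2°) = (-0.75700, 0.65342). G is at the origin and L lies 48.5 along u from G, so L = 48.5·u = (31.691, 36.714). Tangency of A1 to both parallel lines with radius 6.0 puts S and Z at G ± 6.0·n: S = (-4.5420, 3.9205), Z = (4.5420, -3.9205). Equal radii place W and B the same way about L: W = L + 6.0·n = (27.149, 40.635), B = L − 6.0·n = (36.233, 32.794). Then cos ∠BSG = SB·SG / (|SB||SG|), giving 76.103°.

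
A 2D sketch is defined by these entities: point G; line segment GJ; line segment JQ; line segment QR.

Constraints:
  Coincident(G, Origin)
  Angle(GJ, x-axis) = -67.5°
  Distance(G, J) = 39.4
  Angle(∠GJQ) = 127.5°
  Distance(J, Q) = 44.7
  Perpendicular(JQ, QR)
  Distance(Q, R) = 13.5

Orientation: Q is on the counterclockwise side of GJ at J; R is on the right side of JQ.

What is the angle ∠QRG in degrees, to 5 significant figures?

56.910°

∠GJQ = 127.5°, so JQ runs at -67.5° + (180° − 127.5°) = -15.000° from the x-axis; with |JQ| = 44.7, Q = J + 44.7·(cos -15.000°, sin -15.000°) = (58.255, -47.970). JQ is perpendicular to QR; with |QR| = 13.5 on the right of JQ, R = Q + 13.5·(-0.25882, -0.96593) = (54.761, -61.010). Then cos ∠QRG = RQ·RG / (|RQ||RG|), giving 56.910°.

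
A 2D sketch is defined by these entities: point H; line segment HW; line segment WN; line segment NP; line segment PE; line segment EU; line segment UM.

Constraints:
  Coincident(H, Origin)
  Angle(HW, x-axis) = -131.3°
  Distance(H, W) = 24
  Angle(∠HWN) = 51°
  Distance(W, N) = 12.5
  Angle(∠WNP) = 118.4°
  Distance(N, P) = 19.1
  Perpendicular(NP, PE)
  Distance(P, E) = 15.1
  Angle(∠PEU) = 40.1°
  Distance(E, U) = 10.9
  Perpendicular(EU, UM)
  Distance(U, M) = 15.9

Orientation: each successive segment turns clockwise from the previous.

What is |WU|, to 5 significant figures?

18.515

H is at the origin; HW runs at -131.3° with length 24.0, so W = (-15.840, -18.030). ∠HWN = 51.0° gives WN at 99.700° from the x-axis; with |WN| = 12.5, N = (-17.946, -5.7090). ∠WNP = 118.4° gives NP at 38.100° from the x-axis; with |NP| = 19.1, P = (-2.9157, 6.0763). The perpendicularity gives PE at right angles to NP, so PE runs at -51.900°; with |PE| = 15.1, E = (6.4015, -5.8064). ∠PEU = 40.1° gives EU at 168.20° from the x-axis; with |EU| = 10.9, U = (-4.2681, -3.5774). Then |WU| = |U − W| = 18.515.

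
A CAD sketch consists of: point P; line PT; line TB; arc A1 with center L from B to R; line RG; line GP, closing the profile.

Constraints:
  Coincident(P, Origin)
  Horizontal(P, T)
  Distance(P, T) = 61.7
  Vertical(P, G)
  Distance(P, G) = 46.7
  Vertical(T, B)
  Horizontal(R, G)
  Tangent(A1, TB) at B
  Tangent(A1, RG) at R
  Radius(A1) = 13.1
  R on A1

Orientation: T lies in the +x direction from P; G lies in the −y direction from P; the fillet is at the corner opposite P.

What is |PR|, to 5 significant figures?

67.401

The virtual corner opposite P is at (61.700, -46.700). Since A1 is tangent to TB there, LB ⟂ TB and since A1 is tangent to RG there, LR ⟂ RG, with radius 13.1, so the center L sits 13.1 in from both sides at L = (48.600, -33.600). That places the tangent points at B = (61.700, -33.600) on TB and R = (48.600, -46.700) on RG. Then |PR| = |R − P| = 67.401.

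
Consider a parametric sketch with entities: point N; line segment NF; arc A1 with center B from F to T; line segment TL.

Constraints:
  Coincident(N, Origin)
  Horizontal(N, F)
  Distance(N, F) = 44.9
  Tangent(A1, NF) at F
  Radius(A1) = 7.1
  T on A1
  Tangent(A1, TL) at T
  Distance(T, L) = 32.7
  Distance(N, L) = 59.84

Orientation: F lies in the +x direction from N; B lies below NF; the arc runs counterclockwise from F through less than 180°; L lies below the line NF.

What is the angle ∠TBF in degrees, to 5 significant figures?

100.72°

N is at the origin; N and F share the same y with |NF| = 44.9 and F on the +x side, so F = (44.900, 0.0000). Since A1 is tangent to NF there, BF ⟂ NF, so B = F + (0, -7.1) = (44.900, -7.1000). Since BT ⟂ TL (tangency), |BL| = √(7.1² + 32.7²) = 33.462 regardless of where T sits on A1. So L lies on both circle(N, 59.84) and circle(B, 33.462); the below-NF intersection is L = (44.006, -40.550). T is the foot of the tangent from L: T = (37.924, -8.4206).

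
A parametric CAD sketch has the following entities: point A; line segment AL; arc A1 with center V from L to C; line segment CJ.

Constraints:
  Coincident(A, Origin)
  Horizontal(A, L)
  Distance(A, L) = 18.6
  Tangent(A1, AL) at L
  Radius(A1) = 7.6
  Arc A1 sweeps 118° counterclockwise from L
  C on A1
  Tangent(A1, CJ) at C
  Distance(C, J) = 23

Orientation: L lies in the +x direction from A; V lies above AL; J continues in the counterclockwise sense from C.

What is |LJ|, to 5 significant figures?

31.740

A is at the origin; AL is horizontal with |AL| = 18.6 and L on the +x side, so L = (18.600, 0.0000). Tangency of A1 to AL means the radius VL is perpendicular to AL, so V = L + (0, 7.6) = (18.600, 7.6000). On A1, L sits at bearing -90° from V; a 118° counterclockwise sweep puts C at bearing 28°, so C = V + 7.6·(cos 28°, sin 28°) = (25.310, 11.168). Since A1 is tangent to CJ there, VC ⟂ CJ, so CJ runs along (−sin 28°, cos 28°); with |CJ| = 23.0, J = (14.513, 31.476). Then |LJ| = |J − L| = 31.740.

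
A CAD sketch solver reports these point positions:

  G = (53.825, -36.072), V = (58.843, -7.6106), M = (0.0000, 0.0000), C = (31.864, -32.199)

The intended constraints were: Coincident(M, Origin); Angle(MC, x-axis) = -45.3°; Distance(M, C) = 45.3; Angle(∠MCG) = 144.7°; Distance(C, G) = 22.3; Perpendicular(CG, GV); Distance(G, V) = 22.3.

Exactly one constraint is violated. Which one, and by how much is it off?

Distance(G, V) = 22.3 — off by 6.60.

M = (0.00, 0.00) ✓; MC at -45.30° ✓; |MC| = 45.30 ✓; ∠MCG = 144.7° ✓; |CG| = 22.30 ✓; ∠(CG, GV) = 90.00° ✓; |GV| = 28.90 ✗.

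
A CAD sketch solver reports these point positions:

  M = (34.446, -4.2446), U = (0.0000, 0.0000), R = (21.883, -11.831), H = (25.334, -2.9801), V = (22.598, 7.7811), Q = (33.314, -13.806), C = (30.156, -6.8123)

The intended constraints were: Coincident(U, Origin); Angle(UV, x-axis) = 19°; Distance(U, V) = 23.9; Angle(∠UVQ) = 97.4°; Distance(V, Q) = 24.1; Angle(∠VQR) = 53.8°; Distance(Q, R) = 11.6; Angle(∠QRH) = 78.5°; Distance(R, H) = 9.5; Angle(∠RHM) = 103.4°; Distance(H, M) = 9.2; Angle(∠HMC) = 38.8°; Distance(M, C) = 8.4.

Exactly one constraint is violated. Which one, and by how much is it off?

Distance(M, C) = 8.4 — off by 3.40.

U = (0.00, 0.00) ✓; UV at 19.00° ✓; |UV| = 23.90 ✓; ∠UVQ = 97.40° ✓; |VQ| = 24.10 ✓; ∠VQR = 53.80° ✓; |QR| = 11.60 ✓; ∠QRH = 78.50° ✓; |RH| = 9.500 ✓; ∠RHM = 103.4° ✓; |HM| = 9.199 ✓; ∠HMC = 38.80° ✓; |MC| = 5.000 ✗.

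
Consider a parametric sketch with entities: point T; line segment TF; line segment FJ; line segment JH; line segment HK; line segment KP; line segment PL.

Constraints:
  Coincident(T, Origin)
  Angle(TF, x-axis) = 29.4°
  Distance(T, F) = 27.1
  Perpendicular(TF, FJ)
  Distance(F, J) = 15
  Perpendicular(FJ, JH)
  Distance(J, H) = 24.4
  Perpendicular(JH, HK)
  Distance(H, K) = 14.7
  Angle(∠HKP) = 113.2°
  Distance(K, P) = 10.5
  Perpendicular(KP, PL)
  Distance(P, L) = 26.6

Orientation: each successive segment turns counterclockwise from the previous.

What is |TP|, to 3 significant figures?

12.9

JH ⟂ HK, so HK runs at -60.6°; with |HK| = 14.7, K = (2.21, 1.59). ∠HKP = 113.2° gives KP at 6.20° from the x-axis; with |KP| = 10.5, P = (12.6, 2.72). Then |TP| = |P − T| = 12.9.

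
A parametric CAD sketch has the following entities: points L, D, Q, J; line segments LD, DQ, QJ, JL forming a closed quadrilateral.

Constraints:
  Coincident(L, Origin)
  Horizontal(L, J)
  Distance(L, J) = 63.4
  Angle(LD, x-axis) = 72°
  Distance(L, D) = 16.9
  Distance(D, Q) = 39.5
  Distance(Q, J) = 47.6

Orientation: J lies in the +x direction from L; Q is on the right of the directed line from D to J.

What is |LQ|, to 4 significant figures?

28.84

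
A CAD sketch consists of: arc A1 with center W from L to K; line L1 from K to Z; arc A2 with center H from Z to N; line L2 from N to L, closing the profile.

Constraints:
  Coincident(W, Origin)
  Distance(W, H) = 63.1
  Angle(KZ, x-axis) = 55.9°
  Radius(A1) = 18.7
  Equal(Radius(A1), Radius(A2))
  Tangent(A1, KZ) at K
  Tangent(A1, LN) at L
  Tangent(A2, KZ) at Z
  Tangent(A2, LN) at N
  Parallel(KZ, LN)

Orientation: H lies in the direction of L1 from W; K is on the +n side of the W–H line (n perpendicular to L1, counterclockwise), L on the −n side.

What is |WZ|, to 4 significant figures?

65.81

Tangency of A1 to both parallel lines with radius 18.7 puts K and L at W ± 18.7·n: K = (-15.48, 10.48), L = (15.48, -10.48). Equal radii place Z and N the same way about H: Z = H + 18.7·n = (19.89, 62.73), N = H − 18.7·n = (50.86, 41.77). Then |WZ| = |Z − W| = 65.81.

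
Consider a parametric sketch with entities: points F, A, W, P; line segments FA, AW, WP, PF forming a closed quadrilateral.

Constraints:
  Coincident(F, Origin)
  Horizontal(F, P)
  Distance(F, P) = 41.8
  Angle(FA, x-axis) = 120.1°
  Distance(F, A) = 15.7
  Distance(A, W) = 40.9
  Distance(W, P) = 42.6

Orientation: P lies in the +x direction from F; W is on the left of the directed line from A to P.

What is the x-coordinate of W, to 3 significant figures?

24.3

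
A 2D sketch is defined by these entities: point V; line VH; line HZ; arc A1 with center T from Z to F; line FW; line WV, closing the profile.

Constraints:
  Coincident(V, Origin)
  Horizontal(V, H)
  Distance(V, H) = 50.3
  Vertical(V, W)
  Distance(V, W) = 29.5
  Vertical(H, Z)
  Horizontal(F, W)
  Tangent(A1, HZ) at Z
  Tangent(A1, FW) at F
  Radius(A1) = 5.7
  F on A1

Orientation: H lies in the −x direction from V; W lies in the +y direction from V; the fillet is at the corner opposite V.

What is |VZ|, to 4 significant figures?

55.65

V is at the origin; V and H share the same y with |VH| = 50.3 and H on the −x side, so H = (-50.30, 0.000). V and W share the same x with |VW| = 29.5 and W on the +y side, so W = (0.000, 29.50). The virtual corner opposite V is at (-50.30, 29.50). The tangent condition forces TZ to be normal to HZ and tangency of A1 to FW means the radius TF is perpendicular to FW, with radius 5.7, so the center T sits 5.7 in from both sides at T = (-44.60, 23.80). That places the tangent points at Z = (-50.30, 23.80) on HZ and F = (-44.60, 29.50) on FW. Then |VZ| = |Z − V| = 55.65.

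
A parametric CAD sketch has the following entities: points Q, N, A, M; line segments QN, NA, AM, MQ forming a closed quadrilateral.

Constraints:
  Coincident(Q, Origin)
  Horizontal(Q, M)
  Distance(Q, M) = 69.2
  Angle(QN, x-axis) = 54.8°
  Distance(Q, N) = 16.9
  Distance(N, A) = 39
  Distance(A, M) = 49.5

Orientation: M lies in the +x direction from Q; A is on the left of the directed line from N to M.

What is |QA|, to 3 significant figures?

55.6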